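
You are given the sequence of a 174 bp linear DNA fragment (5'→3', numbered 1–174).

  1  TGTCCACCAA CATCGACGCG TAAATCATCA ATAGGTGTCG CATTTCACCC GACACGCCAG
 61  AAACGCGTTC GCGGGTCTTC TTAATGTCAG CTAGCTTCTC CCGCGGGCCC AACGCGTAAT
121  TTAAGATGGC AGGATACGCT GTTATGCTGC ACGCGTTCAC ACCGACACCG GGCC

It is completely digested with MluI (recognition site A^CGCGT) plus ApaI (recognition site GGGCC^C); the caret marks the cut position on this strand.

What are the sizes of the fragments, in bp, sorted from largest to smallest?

MluI sites (ACGCGT) start at positions 16, 63, 112, 151.
MluI cuts after the first base of each site, so after positions 16, 63, 112, 151.
The ApaI site (GGGCCC) starts at position 105.
ApaI cuts after base 5 of each site (before the last base), so after position 109.
Combined cut positions: 16, 63, 109, 112, 151.
Linear molecule, 5 cuts → 6 fragments:
  1–16 → 16 bp
  17–63 → 47 bp
  64–109 → 46 bp
  110–112 → 3 bp
  113–151 → 39 bp
  152–174 → 23 bp
Sorted largest to smallest: 47, 46, 39, 23, 16, 3 bp.

47, 46, 39, 23, 16, 3 bp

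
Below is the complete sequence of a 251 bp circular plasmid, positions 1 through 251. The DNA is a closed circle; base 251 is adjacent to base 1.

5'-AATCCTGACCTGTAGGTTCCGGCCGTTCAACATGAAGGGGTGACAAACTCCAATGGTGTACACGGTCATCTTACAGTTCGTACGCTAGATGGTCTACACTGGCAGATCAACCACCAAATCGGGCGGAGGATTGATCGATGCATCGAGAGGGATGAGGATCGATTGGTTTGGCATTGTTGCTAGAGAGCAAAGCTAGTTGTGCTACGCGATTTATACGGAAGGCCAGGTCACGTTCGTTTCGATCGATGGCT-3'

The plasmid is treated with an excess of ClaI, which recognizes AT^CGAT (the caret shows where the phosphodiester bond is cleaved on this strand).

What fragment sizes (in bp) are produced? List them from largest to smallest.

143, 84, 24 bp

ClaI sites (ATCGAT) start at positions 134, 158, 242.
ClaI cuts after base 2 of each site, so after positions 135, 159, 243.
Circular molecule, 3 cuts → 3 fragments:
  136–159 → 24 bp
  160–243 → 84 bp
  244–251 then 1–135 → 8 + 135 = 143 bp
Sorted largest to smallest: 143, 84, 24 bp.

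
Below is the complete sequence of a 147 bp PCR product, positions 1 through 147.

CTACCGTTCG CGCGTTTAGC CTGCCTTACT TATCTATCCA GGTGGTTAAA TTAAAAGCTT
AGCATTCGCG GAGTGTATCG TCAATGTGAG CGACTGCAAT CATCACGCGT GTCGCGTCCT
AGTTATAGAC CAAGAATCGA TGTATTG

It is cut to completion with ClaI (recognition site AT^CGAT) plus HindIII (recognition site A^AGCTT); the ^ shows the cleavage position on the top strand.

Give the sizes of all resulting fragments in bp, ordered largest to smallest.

The ClaI site (ATCGAT) starts at position 136.
ClaI cuts after base 2 of each site, so after position 137.
The HindIII site (AAGCTT) starts at position 55.
HindIII cuts after the first base of each site, so after position 55.
Combined cut positions: 55, 137.
Linear molecule, 2 cuts → 3 fragments:
  1–55 → 55 bp
  56–137 → 82 bp
  138–147 → 10 bp
Sorted largest to smallest: 82, 55, 10 bp.

82, 55, 10 bp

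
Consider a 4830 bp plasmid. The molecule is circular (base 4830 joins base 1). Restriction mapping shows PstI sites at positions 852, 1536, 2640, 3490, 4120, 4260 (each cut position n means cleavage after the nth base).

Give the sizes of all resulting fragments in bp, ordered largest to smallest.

Circular molecule, 6 cuts → 6 fragments:
  1536 − 852 = 684 bp
  2640 − 1536 = 1104 bp
  3490 − 2640 = 850 bp
  4120 − 3490 = 630 bp
  4260 − 4120 = 140 bp
  wrap: 4830 − 4260 + 852 = 1422 bp
Sorted largest to smallest: 1422, 1104, 850, 684, 630, 140 bp.

1422, 1104, 850, 684, 630, 140 bp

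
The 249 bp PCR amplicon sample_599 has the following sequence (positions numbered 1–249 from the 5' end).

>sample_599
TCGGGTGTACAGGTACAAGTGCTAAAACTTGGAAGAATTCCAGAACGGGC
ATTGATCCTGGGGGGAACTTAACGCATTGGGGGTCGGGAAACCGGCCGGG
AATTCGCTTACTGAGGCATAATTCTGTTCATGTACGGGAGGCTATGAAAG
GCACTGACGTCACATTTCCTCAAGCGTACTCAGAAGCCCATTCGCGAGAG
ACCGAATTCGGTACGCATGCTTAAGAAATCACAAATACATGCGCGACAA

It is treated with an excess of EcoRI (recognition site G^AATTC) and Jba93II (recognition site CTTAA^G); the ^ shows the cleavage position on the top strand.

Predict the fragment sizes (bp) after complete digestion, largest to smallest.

EcoRI sites (GAATTC) start at positions 35, 100, 204.
EcoRI cuts after the first base of each site, so after positions 35, 100, 204.
The Jba93II site (CTTAAG) starts at position 220.
Jba93II cuts after base 5 of each site (before the last base), so after position 224.
Combined cut positions: 35, 100, 204, 224.
Linear molecule, 4 cuts → 5 fragments:
  1–35 → 35 bp
  36–100 → 65 bp
  101–204 → 104 bp
  205–224 → 20 bp
  225–249 → 25 bp
Sorted largest to smallest: 104, 65, 35, 25, 20 bp.

104, 65, 35, 25, 20 bp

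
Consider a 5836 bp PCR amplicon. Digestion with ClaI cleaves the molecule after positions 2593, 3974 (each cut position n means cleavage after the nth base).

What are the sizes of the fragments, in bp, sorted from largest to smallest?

Linear molecule, 2 cuts → 3 fragments:
  2593 − 0 = 2593 bp
  3974 − 2593 = 1381 bp
  5836 − 3974 = 1862 bp
Sorted largest to smallest: 2593, 1862, 1381 bp.

2593, 1862, 1381 bp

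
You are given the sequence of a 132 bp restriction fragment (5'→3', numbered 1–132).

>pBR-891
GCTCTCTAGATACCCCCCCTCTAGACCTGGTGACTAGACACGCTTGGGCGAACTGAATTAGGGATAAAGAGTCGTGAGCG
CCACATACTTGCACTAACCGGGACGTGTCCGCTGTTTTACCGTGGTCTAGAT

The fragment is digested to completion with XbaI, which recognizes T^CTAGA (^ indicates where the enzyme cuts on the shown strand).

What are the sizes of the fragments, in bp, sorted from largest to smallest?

106, 15, 6, 5 bp

XbaI sites (TCTAGA) start at positions 5, 20, 126.
XbaI cuts after the first base of each site, so after positions 5, 20, 126.
Linear molecule, 3 cuts → 4 fragments:
  1–5 → 5 bp
  6–20 → 15 bp
  21–126 → 106 bp
  127–132 → 6 bp
Sorted largest to smallest: 106, 15, 6, 5 bp.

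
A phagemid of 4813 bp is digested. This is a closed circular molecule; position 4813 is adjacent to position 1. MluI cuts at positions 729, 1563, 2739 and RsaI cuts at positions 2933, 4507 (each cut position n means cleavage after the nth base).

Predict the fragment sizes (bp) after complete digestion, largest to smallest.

1574, 1176, 1035, 834, 194 bp

Combined cut positions (sorted): 729, 1563, 2739, 2933, 4507.
Circular molecule, 5 cuts → 5 fragments:
  1563 − 729 = 834 bp
  2739 − 1563 = 1176 bp
  2933 − 2739 = 194 bp
  4507 − 2933 = 1574 bp
  wrap: 4813 − 4507 + 729 = 1035 bp
Sorted largest to smallest: 1574, 1176, 1035, 834, 194 bp.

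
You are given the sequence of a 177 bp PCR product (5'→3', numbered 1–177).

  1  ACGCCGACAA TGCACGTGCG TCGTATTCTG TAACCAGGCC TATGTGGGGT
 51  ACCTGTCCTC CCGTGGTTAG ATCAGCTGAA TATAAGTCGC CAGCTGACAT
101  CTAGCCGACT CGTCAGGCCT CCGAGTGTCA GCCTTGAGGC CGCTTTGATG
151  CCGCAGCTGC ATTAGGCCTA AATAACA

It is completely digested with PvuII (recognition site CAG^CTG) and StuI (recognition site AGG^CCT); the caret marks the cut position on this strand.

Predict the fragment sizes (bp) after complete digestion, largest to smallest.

PvuII sites (CAGCTG) start at positions 73, 91, 154.
PvuII cuts after base 3 of each site, so after positions 75, 93, 156.
StuI sites (AGGCCT) start at positions 36, 115, 164.
StuI cuts after base 3 of each site, so after positions 38, 117, 166.
Combined cut positions: 38, 75, 93, 117, 156, 166.
Linear molecule, 6 cuts → 7 fragments:
  1–38 → 38 bp
  39–75 → 37 bp
  76–93 → 18 bp
  94–117 → 24 bp
  118–156 → 39 bp
  157–166 → 10 bp
  167–177 → 11 bp
Sorted largest to smallest: 39, 38, 37, 24, 18, 11, 10 bp.

39, 38, 37, 24, 18, 11, 10 bp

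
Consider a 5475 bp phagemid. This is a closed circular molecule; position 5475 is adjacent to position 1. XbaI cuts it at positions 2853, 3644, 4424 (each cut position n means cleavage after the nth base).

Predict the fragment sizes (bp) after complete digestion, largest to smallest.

3904, 791, 780 bp

Circular molecule, 3 cuts → 3 fragments:
  3644 − 2853 = 791 bp
  4424 − 3644 = 780 bp
  wrap: 5475 − 4424 + 2853 = 3904 bp
Sorted largest to smallest: 3904, 791, 780 bp.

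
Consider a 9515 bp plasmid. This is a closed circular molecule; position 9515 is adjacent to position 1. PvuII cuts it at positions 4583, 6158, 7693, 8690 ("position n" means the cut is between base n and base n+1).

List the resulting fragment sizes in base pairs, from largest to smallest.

Circular molecule, 4 cuts → 4 fragments:
  6158 − 4583 = 1575 bp
  7693 − 6158 = 1535 bp
  8690 − 7693 = 997 bp
  wrap: 9515 − 8690 + 4583 = 5408 bp
Sorted largest to smallest: 5408, 1575, 1535, 997 bp.

5408, 1575, 1535, 997 bp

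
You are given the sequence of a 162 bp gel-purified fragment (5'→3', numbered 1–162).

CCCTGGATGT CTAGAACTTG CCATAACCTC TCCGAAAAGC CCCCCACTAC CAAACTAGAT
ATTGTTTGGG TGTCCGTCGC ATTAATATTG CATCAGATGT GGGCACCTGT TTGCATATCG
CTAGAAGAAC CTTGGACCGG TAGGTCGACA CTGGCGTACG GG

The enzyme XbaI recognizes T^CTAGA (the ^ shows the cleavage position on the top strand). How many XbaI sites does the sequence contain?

1

TCTAGA occurs starting at position 10.
XbaI cuts at 1 site.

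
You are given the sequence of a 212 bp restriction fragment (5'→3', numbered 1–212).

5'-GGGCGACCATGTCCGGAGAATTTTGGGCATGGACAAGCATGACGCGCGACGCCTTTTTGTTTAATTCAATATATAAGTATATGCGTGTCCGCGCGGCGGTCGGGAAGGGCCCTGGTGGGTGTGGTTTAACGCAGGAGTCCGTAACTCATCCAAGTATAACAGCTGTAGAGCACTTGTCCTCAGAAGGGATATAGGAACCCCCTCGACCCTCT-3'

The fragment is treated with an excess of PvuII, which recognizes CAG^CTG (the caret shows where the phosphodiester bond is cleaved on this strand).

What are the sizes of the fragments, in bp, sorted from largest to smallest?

162, 50 bp

The PvuII site (CAGCTG) starts at position 160.
PvuII cuts after base 3 of each site, so after position 162.
Linear molecule, 1 cut → 2 fragments:
  1–162 → 162 bp
  163–212 → 50 bp
Sorted largest to smallest: 162, 50 bp.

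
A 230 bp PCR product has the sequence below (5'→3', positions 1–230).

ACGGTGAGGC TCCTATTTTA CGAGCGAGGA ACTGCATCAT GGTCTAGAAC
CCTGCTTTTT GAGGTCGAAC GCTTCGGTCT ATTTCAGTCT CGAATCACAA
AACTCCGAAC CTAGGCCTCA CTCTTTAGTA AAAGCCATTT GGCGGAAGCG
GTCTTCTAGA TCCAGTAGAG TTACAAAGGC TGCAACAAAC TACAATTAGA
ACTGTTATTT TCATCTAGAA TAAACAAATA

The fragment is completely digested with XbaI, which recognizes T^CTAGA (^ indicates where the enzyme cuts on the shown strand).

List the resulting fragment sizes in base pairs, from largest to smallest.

112, 59, 43, 16 bp

XbaI sites (TCTAGA) start at positions 43, 155, 214.
XbaI cuts after the first base of each site, so after positions 43, 155, 214.
Linear molecule, 3 cuts → 4 fragments:
  1–43 → 43 bp
  44–155 → 112 bp
  156–214 → 59 bp
  215–230 → 16 bp
Sorted largest to smallest: 112, 59, 43, 16 bp.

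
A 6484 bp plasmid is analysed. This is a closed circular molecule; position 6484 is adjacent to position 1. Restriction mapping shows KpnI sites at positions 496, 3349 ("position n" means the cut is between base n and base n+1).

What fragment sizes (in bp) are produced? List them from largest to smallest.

3631, 2853 bp

Circular molecule, 2 cuts → 2 fragments:
  3349 − 496 = 2853 bp
  wrap: 6484 − 3349 + 496 = 3631 bp
Sorted largest to smallest: 3631, 2853 bp.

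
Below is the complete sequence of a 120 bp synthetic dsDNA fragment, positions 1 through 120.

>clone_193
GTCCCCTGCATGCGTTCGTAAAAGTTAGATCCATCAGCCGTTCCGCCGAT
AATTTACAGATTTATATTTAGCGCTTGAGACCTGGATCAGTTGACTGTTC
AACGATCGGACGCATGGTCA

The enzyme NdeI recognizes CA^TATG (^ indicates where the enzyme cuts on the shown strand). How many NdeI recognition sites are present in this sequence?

0

No occurrence of CATATG is present in the sequence.
NdeI does not cut: 0 sites.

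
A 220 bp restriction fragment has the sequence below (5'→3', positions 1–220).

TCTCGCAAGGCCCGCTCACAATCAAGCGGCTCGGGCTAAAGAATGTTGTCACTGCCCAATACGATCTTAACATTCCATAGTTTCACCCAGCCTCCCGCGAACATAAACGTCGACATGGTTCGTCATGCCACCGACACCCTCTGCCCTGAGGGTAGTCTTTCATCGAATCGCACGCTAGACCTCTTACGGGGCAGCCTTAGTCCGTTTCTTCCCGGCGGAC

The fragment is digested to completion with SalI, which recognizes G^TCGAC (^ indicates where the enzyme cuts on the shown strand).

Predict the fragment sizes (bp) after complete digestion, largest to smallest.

111, 109 bp

The SalI site (GTCGAC) starts at position 109.
SalI cuts after the first base of each site, so after position 109.
Linear molecule, 1 cut → 2 fragments:
  1–109 → 109 bp
  110–220 → 111 bp
Sorted largest to smallest: 111, 109 bp.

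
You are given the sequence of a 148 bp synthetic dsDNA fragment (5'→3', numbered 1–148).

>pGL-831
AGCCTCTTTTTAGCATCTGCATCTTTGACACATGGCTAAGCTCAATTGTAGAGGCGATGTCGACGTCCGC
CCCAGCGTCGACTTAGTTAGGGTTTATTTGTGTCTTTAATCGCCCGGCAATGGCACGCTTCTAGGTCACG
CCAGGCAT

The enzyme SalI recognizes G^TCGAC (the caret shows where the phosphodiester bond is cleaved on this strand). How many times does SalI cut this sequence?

GTCGAC occurs starting at positions 59, 77.
SalI cuts at 2 sites.

2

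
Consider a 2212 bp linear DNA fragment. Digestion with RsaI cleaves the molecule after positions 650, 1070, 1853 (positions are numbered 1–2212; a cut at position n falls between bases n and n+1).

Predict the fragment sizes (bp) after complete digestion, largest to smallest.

783, 650, 420, 359 bp

Linear molecule, 3 cuts → 4 fragments:
  650 − 0 = 650 bp
  1070 − 650 = 420 bp
  1853 − 1070 = 783 bp
  2212 − 1853 = 359 bp
Sorted largest to smallest: 783, 650, 420, 359 bp.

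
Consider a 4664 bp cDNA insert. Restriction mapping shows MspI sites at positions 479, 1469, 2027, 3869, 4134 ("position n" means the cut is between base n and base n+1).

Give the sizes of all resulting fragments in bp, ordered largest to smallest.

Linear molecule, 5 cuts → 6 fragments:
  479 − 0 = 479 bp
  1469 − 479 = 990 bp
  2027 − 1469 = 558 bp
  3869 − 2027 = 1842 bp
  4134 − 3869 = 265 bp
  4664 − 4134 = 530 bp
Sorted largest to smallest: 1842, 990, 558, 530, 479, 265 bp.

1842, 990, 558, 530, 479, 265 bp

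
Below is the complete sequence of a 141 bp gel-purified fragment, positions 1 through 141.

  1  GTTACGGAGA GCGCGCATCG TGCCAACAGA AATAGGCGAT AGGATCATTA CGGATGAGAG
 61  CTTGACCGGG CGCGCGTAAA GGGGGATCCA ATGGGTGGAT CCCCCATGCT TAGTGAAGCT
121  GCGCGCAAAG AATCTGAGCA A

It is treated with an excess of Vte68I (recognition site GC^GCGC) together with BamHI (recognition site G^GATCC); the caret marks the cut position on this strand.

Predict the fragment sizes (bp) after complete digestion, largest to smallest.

59, 25, 19, 13, 13, 12 bp

Vte68I sites (GCGCGC) start at positions 11, 70, 121.
Vte68I cuts after base 2 of each site, so after positions 12, 71, 122.
BamHI sites (GGATCC) start at positions 84, 97.
BamHI cuts after the first base of each site, so after positions 84, 97.
Combined cut positions: 12, 71, 84, 97, 122.
Linear molecule, 5 cuts → 6 fragments:
  1–12 → 12 bp
  13–71 → 59 bp
  72–84 → 13 bp
  85–97 → 13 bp
  98–122 → 25 bp
  123–141 → 19 bp
Sorted largest to smallest: 59, 25, 19, 13, 13, 12 bp.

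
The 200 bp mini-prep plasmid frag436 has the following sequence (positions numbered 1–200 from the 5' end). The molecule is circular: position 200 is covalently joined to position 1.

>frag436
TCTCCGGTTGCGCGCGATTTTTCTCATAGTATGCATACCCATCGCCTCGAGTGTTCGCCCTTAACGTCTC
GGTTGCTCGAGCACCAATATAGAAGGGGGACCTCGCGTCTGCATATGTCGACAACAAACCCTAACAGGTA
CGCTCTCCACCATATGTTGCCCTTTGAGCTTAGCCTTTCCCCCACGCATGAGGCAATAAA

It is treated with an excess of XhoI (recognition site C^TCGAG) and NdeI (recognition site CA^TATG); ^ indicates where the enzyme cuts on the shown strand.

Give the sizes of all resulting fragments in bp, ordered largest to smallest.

94, 39, 37, 30 bp

XhoI sites (CTCGAG) start at positions 46, 76.
XhoI cuts after the first base of each site, so after positions 46, 76.
NdeI sites (CATATG) start at positions 112, 151.
NdeI cuts after base 2 of each site, so after positions 113, 152.
Combined cut positions: 46, 76, 113, 152.
Circular molecule, 4 cuts → 4 fragments:
  47–76 → 30 bp
  77–113 → 37 bp
  114–152 → 39 bp
  153–200 then 1–46 → 48 + 46 = 94 bp
Sorted largest to smallest: 94, 39, 37, 30 bp.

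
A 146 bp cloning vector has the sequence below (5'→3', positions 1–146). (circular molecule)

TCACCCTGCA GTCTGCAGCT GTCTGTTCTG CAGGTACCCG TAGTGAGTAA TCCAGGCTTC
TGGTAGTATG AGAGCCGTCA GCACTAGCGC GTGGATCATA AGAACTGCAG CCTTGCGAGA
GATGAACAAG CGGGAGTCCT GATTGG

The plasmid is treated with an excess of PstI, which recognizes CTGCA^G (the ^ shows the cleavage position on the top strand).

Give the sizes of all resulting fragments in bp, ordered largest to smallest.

PstI sites (CTGCAG) start at positions 6, 13, 28, 105.
PstI cuts after base 5 of each site (before the last base), so after positions 10, 17, 32, 109.
Circular molecule, 4 cuts → 4 fragments:
  11–17 → 7 bp
  18–32 → 15 bp
  33–109 → 77 bp
  110–146 then 1–10 → 37 + 10 = 47 bp
Sorted largest to smallest: 77, 47, 15, 7 bp.

77, 47, 15, 7 bp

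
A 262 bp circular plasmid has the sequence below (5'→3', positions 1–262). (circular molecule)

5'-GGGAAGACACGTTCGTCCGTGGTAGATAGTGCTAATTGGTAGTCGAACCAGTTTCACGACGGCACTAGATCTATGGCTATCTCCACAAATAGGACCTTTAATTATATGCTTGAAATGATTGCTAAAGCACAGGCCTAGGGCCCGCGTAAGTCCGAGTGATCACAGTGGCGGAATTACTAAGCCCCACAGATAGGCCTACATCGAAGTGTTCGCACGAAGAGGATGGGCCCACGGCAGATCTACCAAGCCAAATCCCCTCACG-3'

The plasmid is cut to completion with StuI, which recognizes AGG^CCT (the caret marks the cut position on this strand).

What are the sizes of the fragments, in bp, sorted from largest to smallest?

201, 61 bp

StuI sites (AGGCCT) start at positions 131, 192.
StuI cuts after base 3 of each site, so after positions 133, 194.
Circular molecule, 2 cuts → 2 fragments:
  134–194 → 61 bp
  195–262 then 1–133 → 68 + 133 = 201 bp
Sorted largest to smallest: 201, 61 bp.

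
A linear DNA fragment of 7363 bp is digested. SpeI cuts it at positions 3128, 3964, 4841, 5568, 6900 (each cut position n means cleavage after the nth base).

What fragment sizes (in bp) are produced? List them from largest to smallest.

Linear molecule, 5 cuts → 6 fragments:
  3128 − 0 = 3128 bp
  3964 − 3128 = 836 bp
  4841 − 3964 = 877 bp
  5568 − 4841 = 727 bp
  6900 − 5568 = 1332 bp
  7363 − 6900 = 463 bp
Sorted largest to smallest: 3128, 1332, 877, 836, 727, 463 bp.

3128, 1332, 877, 836, 727, 463 bp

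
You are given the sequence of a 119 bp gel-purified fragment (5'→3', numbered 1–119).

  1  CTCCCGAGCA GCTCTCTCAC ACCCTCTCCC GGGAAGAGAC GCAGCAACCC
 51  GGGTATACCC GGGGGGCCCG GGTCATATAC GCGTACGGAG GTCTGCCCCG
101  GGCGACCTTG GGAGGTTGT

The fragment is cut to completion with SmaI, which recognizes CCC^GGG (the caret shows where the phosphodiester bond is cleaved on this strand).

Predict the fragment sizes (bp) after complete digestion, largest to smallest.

SmaI sites (CCCGGG) start at positions 28, 48, 58, 67, 97.
SmaI cuts after base 3 of each site, so after positions 30, 50, 60, 69, 99.
Linear molecule, 5 cuts → 6 fragments:
  1–30 → 30 bp
  31–50 → 20 bp
  51–60 → 10 bp
  61–69 → 9 bp
  70–99 → 30 bp
  100–119 → 20 bp
Sorted largest to smallest: 30, 30, 20, 20, 10, 9 bp.

30, 30, 20, 20, 10, 9 bp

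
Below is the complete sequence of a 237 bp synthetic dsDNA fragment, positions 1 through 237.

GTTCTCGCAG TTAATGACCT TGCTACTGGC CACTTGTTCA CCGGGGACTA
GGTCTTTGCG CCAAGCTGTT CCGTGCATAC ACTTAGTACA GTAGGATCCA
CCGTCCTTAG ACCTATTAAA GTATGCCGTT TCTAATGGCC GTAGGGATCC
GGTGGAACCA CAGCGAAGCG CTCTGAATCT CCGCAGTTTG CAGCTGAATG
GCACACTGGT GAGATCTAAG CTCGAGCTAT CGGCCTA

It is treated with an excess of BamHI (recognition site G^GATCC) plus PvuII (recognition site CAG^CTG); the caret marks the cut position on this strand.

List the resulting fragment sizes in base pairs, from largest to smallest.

BamHI sites (GGATCC) start at positions 94, 145.
BamHI cuts after the first base of each site, so after positions 94, 145.
The PvuII site (CAGCTG) starts at position 191.
PvuII cuts after base 3 of each site, so after position 193.
Combined cut positions: 94, 145, 193.
Linear molecule, 3 cuts → 4 fragments:
  1–94 → 94 bp
  95–145 → 51 bp
  146–193 → 48 bp
  194–237 → 44 bp
Sorted largest to smallest: 94, 51, 48, 44 bp.

94, 51, 48, 44 bp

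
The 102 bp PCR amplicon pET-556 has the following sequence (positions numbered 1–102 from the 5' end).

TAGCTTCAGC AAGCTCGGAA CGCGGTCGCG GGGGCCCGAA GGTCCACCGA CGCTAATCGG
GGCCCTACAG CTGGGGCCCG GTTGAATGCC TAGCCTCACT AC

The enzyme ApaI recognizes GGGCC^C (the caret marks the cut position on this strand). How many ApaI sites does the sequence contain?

GGGCCC occurs starting at positions 32, 60, 74.
ApaI cuts at 3 sites.

3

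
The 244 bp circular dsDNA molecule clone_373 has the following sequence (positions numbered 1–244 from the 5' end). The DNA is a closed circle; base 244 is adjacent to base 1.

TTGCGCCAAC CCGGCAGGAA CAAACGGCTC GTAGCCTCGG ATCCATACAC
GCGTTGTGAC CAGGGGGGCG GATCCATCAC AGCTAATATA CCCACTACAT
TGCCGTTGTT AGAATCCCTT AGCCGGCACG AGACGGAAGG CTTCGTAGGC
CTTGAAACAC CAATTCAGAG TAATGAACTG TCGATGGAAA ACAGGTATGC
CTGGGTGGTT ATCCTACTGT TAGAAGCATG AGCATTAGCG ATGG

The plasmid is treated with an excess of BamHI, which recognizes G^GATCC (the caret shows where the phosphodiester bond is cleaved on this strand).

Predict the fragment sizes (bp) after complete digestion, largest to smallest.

BamHI sites (GGATCC) start at positions 39, 70.
BamHI cuts after the first base of each site, so after positions 39, 70.
Circular molecule, 2 cuts → 2 fragments:
  40–70 → 31 bp
  71–244 then 1–39 → 174 + 39 = 213 bp
Sorted largest to smallest: 213, 31 bp.

213, 31 bp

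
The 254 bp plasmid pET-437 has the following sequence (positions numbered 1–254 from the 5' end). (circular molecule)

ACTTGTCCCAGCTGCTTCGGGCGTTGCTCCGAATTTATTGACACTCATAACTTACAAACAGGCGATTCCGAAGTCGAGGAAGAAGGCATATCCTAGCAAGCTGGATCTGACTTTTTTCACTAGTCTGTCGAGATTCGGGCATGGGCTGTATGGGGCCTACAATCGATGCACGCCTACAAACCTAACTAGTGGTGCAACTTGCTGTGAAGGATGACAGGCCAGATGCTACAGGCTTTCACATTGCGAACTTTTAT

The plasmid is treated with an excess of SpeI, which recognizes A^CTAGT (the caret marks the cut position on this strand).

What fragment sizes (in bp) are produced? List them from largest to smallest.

SpeI sites (ACTAGT) start at positions 119, 185.
SpeI cuts after the first base of each site, so after positions 119, 185.
Circular molecule, 2 cuts → 2 fragments:
  120–185 → 66 bp
  186–254 then 1–119 → 69 + 119 = 188 bp
Sorted largest to smallest: 188, 66 bp.

188, 66 bp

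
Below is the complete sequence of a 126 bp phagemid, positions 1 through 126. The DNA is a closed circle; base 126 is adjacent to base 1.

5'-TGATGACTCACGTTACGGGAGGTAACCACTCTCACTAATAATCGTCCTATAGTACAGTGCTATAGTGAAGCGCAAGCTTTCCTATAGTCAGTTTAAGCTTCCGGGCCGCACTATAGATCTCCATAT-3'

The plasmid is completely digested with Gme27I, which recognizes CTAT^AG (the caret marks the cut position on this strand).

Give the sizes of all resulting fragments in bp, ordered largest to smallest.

62, 29, 22, 13 bp

Gme27I sites (CTATAG) start at positions 47, 60, 82, 111.
Gme27I cuts after base 4 of each site, so after positions 50, 63, 85, 114.
Circular molecule, 4 cuts → 4 fragments:
  51–63 → 13 bp
  64–85 → 22 bp
  86–114 → 29 bp
  115–126 then 1–50 → 12 + 50 = 62 bp
Sorted largest to smallest: 62, 29, 22, 13 bp.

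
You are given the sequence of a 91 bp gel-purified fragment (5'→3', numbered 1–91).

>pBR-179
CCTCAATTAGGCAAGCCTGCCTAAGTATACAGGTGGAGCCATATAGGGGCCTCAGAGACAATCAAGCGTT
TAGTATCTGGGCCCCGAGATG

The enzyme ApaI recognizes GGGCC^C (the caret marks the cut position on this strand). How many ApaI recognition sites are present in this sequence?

GGGCCC occurs starting at position 79.
ApaI cuts at 1 site.

1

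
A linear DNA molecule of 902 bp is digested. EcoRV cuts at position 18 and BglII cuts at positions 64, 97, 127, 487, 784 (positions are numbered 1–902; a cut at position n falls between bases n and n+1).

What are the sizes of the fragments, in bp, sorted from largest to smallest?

Combined cut positions (sorted): 18, 64, 97, 127, 487, 784.
Linear molecule, 6 cuts → 7 fragments:
  18 − 0 = 18 bp
  64 − 18 = 46 bp
  97 − 64 = 33 bp
  127 − 97 = 30 bp
  487 − 127 = 360 bp
  784 − 487 = 297 bp
  902 − 784 = 118 bp
Sorted largest to smallest: 360, 297, 118, 46, 33, 30, 18 bp.

360, 297, 118, 46, 33, 30, 18 bp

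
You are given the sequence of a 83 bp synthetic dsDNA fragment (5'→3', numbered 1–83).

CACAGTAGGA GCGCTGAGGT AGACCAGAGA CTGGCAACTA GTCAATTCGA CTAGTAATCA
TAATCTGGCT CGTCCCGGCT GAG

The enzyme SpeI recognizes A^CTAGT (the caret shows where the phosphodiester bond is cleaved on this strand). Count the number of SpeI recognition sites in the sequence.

2

ACTAGT occurs starting at positions 37, 50.
SpeI cuts at 2 sites.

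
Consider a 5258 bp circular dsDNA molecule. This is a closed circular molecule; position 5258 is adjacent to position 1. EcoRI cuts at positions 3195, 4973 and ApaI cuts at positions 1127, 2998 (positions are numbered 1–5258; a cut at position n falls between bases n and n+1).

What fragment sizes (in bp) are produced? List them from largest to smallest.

Combined cut positions (sorted): 1127, 2998, 3195, 4973.
Circular molecule, 4 cuts → 4 fragments:
  2998 − 1127 = 1871 bp
  3195 − 2998 = 197 bp
  4973 − 3195 = 1778 bp
  wrap: 5258 − 4973 + 1127 = 1412 bp
Sorted largest to smallest: 1871, 1778, 1412, 197 bp.

1871, 1778, 1412, 197 bp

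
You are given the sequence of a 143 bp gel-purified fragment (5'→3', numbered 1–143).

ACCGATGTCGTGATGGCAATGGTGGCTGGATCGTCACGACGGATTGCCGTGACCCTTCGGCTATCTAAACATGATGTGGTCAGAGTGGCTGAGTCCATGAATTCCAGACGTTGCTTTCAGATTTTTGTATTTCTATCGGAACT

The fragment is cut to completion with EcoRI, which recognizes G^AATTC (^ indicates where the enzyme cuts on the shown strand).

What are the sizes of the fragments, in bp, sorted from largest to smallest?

99, 44 bp

The EcoRI site (GAATTC) starts at position 99.
EcoRI cuts after the first base of each site, so after position 99.
Linear molecule, 1 cut → 2 fragments:
  1–99 → 99 bp
  100–143 → 44 bp
Sorted largest to smallest: 99, 44 bp.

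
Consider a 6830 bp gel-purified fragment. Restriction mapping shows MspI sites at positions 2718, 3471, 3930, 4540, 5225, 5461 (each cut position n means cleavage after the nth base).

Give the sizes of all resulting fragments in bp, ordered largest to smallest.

Linear molecule, 6 cuts → 7 fragments:
  2718 − 0 = 2718 bp
  3471 − 2718 = 753 bp
  3930 − 3471 = 459 bp
  4540 − 3930 = 610 bp
  5225 − 4540 = 685 bp
  5461 − 5225 = 236 bp
  6830 − 5461 = 1369 bp
Sorted largest to smallest: 2718, 1369, 753, 685, 610, 459, 236 bp.

2718, 1369, 753, 685, 610, 459, 236 bp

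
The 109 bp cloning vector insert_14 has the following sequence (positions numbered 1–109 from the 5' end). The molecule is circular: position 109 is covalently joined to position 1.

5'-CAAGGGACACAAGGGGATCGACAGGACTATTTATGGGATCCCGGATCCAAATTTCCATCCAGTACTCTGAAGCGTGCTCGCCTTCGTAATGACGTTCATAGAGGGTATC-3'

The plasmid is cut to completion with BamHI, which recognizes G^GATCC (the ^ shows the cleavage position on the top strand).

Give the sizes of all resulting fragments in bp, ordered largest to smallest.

BamHI sites (GGATCC) start at positions 36, 43.
BamHI cuts after the first base of each site, so after positions 36, 43.
Circular molecule, 2 cuts → 2 fragments:
  37–43 → 7 bp
  44–109 then 1–36 → 66 + 36 = 102 bp
Sorted largest to smallest: 102, 7 bp.

102, 7 bp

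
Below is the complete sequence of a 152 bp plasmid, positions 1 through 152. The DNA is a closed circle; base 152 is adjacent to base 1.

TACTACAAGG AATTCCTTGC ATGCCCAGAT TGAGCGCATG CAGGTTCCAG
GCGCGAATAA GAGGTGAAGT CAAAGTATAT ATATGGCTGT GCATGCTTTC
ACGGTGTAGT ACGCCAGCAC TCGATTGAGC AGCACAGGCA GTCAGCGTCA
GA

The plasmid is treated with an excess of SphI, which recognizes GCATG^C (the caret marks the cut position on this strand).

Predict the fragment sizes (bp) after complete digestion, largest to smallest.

80, 55, 17 bp

SphI sites (GCATGC) start at positions 19, 36, 91.
SphI cuts after base 5 of each site (before the last base), so after positions 23, 40, 95.
Circular molecule, 3 cuts → 3 fragments:
  24–40 → 17 bp
  41–95 → 55 bp
  96–152 then 1–23 → 57 + 23 = 80 bp
Sorted largest to smallest: 80, 55, 17 bp.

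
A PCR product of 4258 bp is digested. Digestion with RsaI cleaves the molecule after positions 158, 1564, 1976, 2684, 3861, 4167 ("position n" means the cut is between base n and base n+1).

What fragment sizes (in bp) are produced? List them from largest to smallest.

Linear molecule, 6 cuts → 7 fragments:
  158 − 0 = 158 bp
  1564 − 158 = 1406 bp
  1976 − 1564 = 412 bp
  2684 − 1976 = 708 bp
  3861 − 2684 = 1177 bp
  4167 − 3861 = 306 bp
  4258 − 4167 = 91 bp
Sorted largest to smallest: 1406, 1177, 708, 412, 306, 158, 91 bp.

1406, 1177, 708, 412, 306, 158, 91 bp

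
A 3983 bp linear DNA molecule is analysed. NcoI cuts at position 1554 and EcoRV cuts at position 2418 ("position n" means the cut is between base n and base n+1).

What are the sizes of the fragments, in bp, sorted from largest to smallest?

Combined cut positions (sorted): 1554, 2418.
Linear molecule, 2 cuts → 3 fragments:
  1554 − 0 = 1554 bp
  2418 − 1554 = 864 bp
  3983 − 2418 = 1565 bp
Sorted largest to smallest: 1565, 1554, 864 bp.

1565, 1554, 864 bp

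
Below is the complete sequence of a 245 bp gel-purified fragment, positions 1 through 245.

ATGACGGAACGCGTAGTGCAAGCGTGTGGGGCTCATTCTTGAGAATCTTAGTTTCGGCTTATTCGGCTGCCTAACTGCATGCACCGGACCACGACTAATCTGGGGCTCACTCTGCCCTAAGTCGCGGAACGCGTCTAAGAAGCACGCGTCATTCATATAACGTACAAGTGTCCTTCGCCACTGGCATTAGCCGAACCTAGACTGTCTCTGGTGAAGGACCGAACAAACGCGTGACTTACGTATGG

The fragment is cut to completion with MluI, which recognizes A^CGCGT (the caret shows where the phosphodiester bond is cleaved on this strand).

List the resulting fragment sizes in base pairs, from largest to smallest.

120, 83, 18, 15, 9 bp

MluI sites (ACGCGT) start at positions 9, 129, 144, 227.
MluI cuts after the first base of each site, so after positions 9, 129, 144, 227.
Linear molecule, 4 cuts → 5 fragments:
  1–9 → 9 bp
  10–129 → 120 bp
  130–144 → 15 bp
  145–227 → 83 bp
  228–245 → 18 bp
Sorted largest to smallest: 120, 83, 18, 15, 9 bp.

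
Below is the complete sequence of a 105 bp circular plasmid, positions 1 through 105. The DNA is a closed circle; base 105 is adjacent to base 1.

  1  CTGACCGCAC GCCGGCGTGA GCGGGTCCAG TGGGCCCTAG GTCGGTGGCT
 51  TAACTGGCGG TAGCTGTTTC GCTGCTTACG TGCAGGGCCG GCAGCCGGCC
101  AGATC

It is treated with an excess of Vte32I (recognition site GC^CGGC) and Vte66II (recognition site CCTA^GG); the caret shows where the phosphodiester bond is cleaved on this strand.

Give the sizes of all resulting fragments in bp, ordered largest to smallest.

Vte32I sites (GCCGGC) start at positions 11, 87, 94.
Vte32I cuts after base 2 of each site, so after positions 12, 88, 95.
The Vte66II site (CCTAGG) starts at position 36.
Vte66II cuts after base 4 of each site, so after position 39.
Combined cut positions: 12, 39, 88, 95.
Circular molecule, 4 cuts → 4 fragments:
  13–39 → 27 bp
  40–88 → 49 bp
  89–95 → 7 bp
  96–105 then 1–12 → 10 + 12 = 22 bp
Sorted largest to smallest: 49, 27, 22, 7 bp.

49, 27, 22, 7 bp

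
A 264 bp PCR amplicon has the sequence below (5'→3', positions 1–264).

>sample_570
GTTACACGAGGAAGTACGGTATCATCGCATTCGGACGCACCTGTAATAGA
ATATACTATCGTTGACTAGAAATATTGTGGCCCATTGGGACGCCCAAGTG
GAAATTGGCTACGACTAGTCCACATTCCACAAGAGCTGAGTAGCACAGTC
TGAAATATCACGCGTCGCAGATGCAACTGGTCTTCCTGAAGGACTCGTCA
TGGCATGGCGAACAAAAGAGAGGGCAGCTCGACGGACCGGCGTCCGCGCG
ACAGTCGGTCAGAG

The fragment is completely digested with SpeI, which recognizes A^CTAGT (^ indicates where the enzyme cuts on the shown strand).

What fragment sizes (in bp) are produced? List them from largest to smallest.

The SpeI site (ACTAGT) starts at position 114.
SpeI cuts after the first base of each site, so after position 114.
Linear molecule, 1 cut → 2 fragments:
  1–114 → 114 bp
  115–264 → 150 bp
Sorted largest to smallest: 150, 114 bp.

150, 114 bp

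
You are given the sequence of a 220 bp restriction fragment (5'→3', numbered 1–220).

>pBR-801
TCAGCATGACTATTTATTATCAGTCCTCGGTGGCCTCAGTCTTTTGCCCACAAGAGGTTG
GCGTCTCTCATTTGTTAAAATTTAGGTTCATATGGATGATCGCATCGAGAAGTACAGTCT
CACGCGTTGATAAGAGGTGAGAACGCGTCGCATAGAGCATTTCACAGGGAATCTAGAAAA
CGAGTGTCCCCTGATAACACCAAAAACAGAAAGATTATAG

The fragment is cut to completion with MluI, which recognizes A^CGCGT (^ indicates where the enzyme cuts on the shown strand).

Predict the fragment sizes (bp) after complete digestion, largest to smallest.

MluI sites (ACGCGT) start at positions 122, 143.
MluI cuts after the first base of each site, so after positions 122, 143.
Linear molecule, 2 cuts → 3 fragments:
  1–122 → 122 bp
  123–143 → 21 bp
  144–220 → 77 bp
Sorted largest to smallest: 122, 77, 21 bp.

122, 77, 21 bp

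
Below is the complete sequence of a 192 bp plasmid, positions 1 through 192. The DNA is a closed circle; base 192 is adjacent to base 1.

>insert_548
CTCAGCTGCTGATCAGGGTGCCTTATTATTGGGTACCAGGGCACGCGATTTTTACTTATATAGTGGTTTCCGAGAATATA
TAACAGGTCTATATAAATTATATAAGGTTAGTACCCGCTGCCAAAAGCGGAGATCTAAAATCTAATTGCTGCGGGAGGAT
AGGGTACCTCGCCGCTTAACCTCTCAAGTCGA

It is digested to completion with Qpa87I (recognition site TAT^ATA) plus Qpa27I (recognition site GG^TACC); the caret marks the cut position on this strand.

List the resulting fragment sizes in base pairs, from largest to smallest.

63, 61, 26, 20, 13, 9 bp

Qpa87I sites (TATATA) start at positions 57, 77, 90, 99.
Qpa87I cuts after base 3 of each site, so after positions 59, 79, 92, 101.
Qpa27I sites (GGTACC) start at positions 32, 163.
Qpa27I cuts after base 2 of each site, so after positions 33, 164.
Combined cut positions: 33, 59, 79, 92, 101, 164.
Circular molecule, 6 cuts → 6 fragments:
  34–59 → 26 bp
  60–79 → 20 bp
  80–92 → 13 bp
  93–101 → 9 bp
  102–164 → 63 bp
  165–192 then 1–33 → 28 + 33 = 61 bp
Sorted largest to smallest: 63, 61, 26, 20, 13, 9 bp.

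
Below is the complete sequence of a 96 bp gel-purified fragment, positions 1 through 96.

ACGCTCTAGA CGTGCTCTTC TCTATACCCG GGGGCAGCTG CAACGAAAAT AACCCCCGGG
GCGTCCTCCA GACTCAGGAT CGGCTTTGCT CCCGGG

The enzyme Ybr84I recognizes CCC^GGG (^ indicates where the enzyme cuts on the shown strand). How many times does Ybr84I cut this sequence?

CCCGGG occurs starting at positions 27, 55, 91.
Ybr84I cuts at 3 sites.

3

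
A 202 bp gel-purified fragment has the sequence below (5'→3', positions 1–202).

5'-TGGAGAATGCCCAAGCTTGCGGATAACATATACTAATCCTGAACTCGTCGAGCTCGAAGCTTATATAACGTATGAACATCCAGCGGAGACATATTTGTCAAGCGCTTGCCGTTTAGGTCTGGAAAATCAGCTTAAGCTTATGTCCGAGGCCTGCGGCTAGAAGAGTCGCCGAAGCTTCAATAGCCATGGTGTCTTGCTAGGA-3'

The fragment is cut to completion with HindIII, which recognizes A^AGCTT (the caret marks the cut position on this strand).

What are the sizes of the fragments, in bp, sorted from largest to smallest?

HindIII sites (AAGCTT) start at positions 13, 57, 134, 172.
HindIII cuts after the first base of each site, so after positions 13, 57, 134, 172.
Linear molecule, 4 cuts → 5 fragments:
  1–13 → 13 bp
  14–57 → 44 bp
  58–134 → 77 bp
  135–172 → 38 bp
  173–202 → 30 bp
Sorted largest to smallest: 77, 44, 38, 30, 13 bp.

77, 44, 38, 30, 13 bp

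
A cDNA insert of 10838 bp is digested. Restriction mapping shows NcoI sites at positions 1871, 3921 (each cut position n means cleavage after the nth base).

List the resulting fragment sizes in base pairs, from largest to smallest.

6917, 2050, 1871 bp

Linear molecule, 2 cuts → 3 fragments:
  1871 − 0 = 1871 bp
  3921 − 1871 = 2050 bp
  10838 − 3921 = 6917 bp
Sorted largest to smallest: 6917, 2050, 1871 bp.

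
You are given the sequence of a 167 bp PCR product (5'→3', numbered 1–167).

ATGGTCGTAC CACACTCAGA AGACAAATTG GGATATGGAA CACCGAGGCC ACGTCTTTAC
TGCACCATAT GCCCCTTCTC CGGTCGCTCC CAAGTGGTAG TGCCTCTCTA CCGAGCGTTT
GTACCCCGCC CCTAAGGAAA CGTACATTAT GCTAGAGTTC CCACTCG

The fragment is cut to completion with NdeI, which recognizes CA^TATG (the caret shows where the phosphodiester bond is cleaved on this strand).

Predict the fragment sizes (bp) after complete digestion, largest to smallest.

100, 67 bp

The NdeI site (CATATG) starts at position 66.
NdeI cuts after base 2 of each site, so after position 67.
Linear molecule, 1 cut → 2 fragments:
  1–67 → 67 bp
  68–167 → 100 bp
Sorted largest to smallest: 100, 67 bp.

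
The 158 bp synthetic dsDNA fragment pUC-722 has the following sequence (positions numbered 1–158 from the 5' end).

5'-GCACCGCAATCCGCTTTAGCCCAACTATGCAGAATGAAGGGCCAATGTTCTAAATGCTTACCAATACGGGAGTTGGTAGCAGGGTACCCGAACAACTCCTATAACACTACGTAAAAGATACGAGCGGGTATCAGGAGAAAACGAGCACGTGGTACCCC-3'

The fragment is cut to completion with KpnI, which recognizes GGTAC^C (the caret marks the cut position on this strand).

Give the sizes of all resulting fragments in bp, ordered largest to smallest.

KpnI sites (GGTACC) start at positions 83, 151.
KpnI cuts after base 5 of each site (before the last base), so after positions 87, 155.
Linear molecule, 2 cuts → 3 fragments:
  1–87 → 87 bp
  88–155 → 68 bp
  156–158 → 3 bp
Sorted largest to smallest: 87, 68, 3 bp.

87, 68, 3 bp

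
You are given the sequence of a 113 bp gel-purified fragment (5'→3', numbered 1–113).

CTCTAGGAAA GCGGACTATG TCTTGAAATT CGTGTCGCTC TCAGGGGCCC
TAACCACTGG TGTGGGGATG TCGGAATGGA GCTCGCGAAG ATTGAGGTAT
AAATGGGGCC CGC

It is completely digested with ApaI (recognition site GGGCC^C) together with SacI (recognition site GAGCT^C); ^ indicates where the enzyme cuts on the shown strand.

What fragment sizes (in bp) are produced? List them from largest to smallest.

ApaI sites (GGGCCC) start at positions 45, 106.
ApaI cuts after base 5 of each site (before the last base), so after positions 49, 110.
The SacI site (GAGCTC) starts at position 79.
SacI cuts after base 5 of each site (before the last base), so after position 83.
Combined cut positions: 49, 83, 110.
Linear molecule, 3 cuts → 4 fragments:
  1–49 → 49 bp
  50–83 → 34 bp
  84–110 → 27 bp
  111–113 → 3 bp
Sorted largest to smallest: 49, 34, 27, 3 bp.

49, 34, 27, 3 bp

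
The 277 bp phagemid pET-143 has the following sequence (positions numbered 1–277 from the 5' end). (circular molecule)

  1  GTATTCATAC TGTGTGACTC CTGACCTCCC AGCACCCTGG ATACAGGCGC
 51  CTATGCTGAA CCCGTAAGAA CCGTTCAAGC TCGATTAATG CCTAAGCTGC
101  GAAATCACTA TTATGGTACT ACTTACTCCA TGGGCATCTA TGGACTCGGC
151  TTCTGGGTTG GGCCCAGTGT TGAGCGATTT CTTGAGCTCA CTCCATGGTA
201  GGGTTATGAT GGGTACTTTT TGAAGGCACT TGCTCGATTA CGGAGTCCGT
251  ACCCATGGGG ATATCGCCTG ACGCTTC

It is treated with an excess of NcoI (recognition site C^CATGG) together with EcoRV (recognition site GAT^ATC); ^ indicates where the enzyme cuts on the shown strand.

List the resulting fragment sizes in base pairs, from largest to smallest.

143, 65, 60, 9 bp

NcoI sites (CCATGG) start at positions 128, 193, 253.
NcoI cuts after the first base of each site, so after positions 128, 193, 253.
The EcoRV site (GATATC) starts at position 260.
EcoRV cuts after base 3 of each site, so after position 262.
Combined cut positions: 128, 193, 253, 262.
Circular molecule, 4 cuts → 4 fragments:
  129–193 → 65 bp
  194–253 → 60 bp
  254–262 → 9 bp
  263–277 then 1–128 → 15 + 128 = 143 bp
Sorted largest to smallest: 143, 65, 60, 9 bp.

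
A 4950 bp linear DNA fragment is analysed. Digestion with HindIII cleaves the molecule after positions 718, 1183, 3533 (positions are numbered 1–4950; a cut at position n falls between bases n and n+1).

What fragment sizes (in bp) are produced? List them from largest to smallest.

2350, 1417, 718, 465 bp

Linear molecule, 3 cuts → 4 fragments:
  718 − 0 = 718 bp
  1183 − 718 = 465 bp
  3533 − 1183 = 2350 bp
  4950 − 3533 = 1417 bp
Sorted largest to smallest: 2350, 1417, 718, 465 bp.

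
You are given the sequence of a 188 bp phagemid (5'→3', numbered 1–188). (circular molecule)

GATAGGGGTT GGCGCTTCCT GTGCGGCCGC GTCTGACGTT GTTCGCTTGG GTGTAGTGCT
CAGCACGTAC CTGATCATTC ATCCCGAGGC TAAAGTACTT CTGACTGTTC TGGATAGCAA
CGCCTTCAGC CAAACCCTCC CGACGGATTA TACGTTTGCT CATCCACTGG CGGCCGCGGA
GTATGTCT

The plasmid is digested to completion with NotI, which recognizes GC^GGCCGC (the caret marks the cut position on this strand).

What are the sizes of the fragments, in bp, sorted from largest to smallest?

NotI sites (GCGGCCGC) start at positions 23, 170.
NotI cuts after base 2 of each site, so after positions 24, 171.
Circular molecule, 2 cuts → 2 fragments:
  25–171 → 147 bp
  172–188 then 1–24 → 17 + 24 = 41 bp
Sorted largest to smallest: 147, 41 bp.

147, 41 bp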